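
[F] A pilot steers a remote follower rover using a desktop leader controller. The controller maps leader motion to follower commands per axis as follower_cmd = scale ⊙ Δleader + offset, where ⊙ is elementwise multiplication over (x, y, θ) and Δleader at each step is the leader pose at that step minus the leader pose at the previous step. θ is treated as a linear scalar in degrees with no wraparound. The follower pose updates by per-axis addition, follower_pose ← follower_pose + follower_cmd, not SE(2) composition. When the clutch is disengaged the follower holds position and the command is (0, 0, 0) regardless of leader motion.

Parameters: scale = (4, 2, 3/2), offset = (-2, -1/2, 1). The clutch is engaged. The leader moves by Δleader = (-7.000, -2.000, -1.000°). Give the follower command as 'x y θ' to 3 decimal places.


axis x: 4·-7.000 + -2 = -30.000
axis y: 2·-2.000 + -1/2 = -4.500
axis θ: 3/2·-1.000 + 1 = -0.500

-30.000 -4.500 -0.500


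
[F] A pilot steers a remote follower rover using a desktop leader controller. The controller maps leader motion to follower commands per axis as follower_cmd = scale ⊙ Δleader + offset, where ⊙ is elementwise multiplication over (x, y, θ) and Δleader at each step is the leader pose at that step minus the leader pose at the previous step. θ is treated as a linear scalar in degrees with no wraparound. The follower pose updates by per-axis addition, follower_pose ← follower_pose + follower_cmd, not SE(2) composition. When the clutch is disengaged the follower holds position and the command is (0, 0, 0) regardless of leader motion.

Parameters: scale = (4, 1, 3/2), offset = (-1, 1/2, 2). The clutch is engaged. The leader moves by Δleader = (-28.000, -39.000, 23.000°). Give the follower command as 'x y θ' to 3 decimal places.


axis x: 4·-28.000 + -1 = -113.000
axis y: 1·-39.000 + 1/2 = -38.500
axis θ: 3/2·23.000 + 2 = 36.500

-113.000 -38.500 36.500


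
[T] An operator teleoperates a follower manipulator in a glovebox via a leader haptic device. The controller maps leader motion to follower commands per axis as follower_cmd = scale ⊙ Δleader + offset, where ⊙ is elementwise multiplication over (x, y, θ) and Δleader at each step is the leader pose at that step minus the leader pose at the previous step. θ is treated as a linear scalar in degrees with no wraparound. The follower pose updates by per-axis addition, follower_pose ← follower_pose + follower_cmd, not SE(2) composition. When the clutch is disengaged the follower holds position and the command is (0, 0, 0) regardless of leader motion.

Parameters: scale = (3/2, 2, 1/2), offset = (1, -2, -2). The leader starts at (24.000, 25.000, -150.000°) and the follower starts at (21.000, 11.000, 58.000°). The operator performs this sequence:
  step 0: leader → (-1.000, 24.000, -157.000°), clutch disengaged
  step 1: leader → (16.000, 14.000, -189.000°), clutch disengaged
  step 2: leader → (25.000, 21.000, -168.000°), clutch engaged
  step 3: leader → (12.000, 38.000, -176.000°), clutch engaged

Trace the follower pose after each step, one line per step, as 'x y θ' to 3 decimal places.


21.000 11.000 58.000
21.000 11.000 58.000
35.500 23.000 66.500
17.000 55.000 60.500

step 0: Δleader=(-25.000, -1.000, -7.000°), disengaged; cmd=(0,0,0) → follower holds at (21.000, 11.000, 58.000°)
step 1: Δleader=(17.000, -10.000, -32.000°), disengaged; cmd=(0,0,0) → follower holds at (21.000, 11.000, 58.000°)
step 2: Δleader=(9.000, 7.000, 21.000°), engaged; cmd=(14.500, 12.000, 8.500°) → follower=(35.500, 23.000, 66.500°)
step 3: Δleader=(-13.000, 17.000, -8.000°), engaged; cmd=(-18.500, 32.000, -6.000°) → follower=(17.000, 55.000, 60.500°)


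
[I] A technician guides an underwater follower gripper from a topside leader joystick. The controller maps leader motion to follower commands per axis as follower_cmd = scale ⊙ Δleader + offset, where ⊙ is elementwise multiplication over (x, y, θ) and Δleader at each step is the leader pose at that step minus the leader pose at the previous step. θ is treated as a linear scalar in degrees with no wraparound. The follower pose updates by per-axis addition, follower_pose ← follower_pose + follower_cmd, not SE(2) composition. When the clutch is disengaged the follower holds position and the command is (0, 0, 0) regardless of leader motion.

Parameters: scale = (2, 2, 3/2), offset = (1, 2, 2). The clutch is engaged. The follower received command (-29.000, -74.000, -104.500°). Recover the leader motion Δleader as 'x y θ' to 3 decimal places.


axis x: (-29.000 − 1) / (2) = -15.000
axis y: (-74.000 − 2) / (2) = -38.000
axis θ: (-104.500 − 2) / (3/2) = -71.000

-15.000 -38.000 -71.000


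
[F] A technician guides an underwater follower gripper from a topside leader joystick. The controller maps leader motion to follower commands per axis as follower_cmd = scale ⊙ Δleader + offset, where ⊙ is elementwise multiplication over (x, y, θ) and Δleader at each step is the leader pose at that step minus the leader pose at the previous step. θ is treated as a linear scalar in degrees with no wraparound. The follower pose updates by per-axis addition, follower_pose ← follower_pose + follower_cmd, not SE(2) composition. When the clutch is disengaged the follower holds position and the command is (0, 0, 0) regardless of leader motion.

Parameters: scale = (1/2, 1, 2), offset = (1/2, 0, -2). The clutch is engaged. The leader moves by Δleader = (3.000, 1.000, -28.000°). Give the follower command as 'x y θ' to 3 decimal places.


axis x: 1/2·3.000 + 1/2 = 2.000
axis y: 1·1.000 + 0 = 1.000
axis θ: 2·-28.000 + -2 = -58.000

2.000 1.000 -58.000


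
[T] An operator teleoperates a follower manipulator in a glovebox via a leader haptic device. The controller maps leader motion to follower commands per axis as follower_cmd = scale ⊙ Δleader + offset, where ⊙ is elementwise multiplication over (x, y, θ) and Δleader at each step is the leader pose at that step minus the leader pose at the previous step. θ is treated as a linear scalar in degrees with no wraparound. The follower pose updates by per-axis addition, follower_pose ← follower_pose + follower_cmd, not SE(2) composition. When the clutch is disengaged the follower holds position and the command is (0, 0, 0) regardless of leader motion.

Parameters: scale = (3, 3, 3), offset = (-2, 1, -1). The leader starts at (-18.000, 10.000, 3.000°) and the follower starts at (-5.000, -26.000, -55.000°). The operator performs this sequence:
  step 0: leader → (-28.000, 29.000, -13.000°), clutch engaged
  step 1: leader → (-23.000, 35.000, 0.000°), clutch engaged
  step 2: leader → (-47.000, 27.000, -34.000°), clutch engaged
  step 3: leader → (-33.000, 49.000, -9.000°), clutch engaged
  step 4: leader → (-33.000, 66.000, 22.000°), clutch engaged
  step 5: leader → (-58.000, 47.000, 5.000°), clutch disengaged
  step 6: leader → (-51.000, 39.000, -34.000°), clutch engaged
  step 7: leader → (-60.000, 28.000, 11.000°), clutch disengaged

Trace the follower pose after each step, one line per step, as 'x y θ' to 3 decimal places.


step 0: Δleader=(-10.000, 19.000, -16.000°), engaged; cmd=(-32.000, 58.000, -49.000°) → follower=(-37.000, 32.000, -104.000°)
step 1: Δleader=(5.000, 6.000, 13.000°), engaged; cmd=(13.000, 19.000, 38.000°) → follower=(-24.000, 51.000, -66.000°)
step 2: Δleader=(-24.000, -8.000, -34.000°), engaged; cmd=(-74.000, -23.000, -103.000°) → follower=(-98.000, 28.000, -169.000°)
step 3: Δleader=(14.000, 22.000, 25.000°), engaged; cmd=(40.000, 67.000, 74.000°) → follower=(-58.000, 95.000, -95.000°)
step 4: Δleader=(0.000, 17.000, 31.000°), engaged; cmd=(-2.000, 52.000, 92.000°) → follower=(-60.000, 147.000, -3.000°)
step 5: Δleader=(-25.000, -19.000, -17.000°), disengaged; cmd=(0,0,0) → follower holds at (-60.000, 147.000, -3.000°)
step 6: Δleader=(7.000, -8.000, -39.000°), engaged; cmd=(19.000, -23.000, -118.000°) → follower=(-41.000, 124.000, -121.000°)
step 7: Δleader=(-9.000, -11.000, 45.000°), disengaged; cmd=(0,0,0) → follower holds at (-41.000, 124.000, -121.000°)

-37.000 32.000 -104.000
-24.000 51.000 -66.000
-98.000 28.000 -169.000
-58.000 95.000 -95.000
-60.000 147.000 -3.000
-60.000 147.000 -3.000
-41.000 124.000 -121.000
-41.000 124.000 -121.000


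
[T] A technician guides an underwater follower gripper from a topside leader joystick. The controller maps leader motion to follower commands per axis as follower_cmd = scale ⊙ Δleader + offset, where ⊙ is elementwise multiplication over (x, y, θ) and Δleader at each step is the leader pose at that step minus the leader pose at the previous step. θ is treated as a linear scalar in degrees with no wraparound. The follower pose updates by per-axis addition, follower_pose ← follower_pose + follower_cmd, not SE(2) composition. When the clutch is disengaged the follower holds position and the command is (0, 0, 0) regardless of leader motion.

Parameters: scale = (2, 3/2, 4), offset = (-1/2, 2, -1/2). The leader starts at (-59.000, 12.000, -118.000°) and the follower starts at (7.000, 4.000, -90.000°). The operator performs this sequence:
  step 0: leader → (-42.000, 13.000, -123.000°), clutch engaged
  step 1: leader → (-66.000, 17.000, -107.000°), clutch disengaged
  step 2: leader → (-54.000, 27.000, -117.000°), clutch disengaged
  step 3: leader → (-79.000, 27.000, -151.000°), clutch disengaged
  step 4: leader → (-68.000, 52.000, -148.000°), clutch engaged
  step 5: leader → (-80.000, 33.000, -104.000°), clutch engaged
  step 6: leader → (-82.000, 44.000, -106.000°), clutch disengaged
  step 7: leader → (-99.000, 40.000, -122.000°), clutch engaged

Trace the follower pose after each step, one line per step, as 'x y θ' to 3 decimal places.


40.500 7.500 -110.500
40.500 7.500 -110.500
40.500 7.500 -110.500
40.500 7.500 -110.500
62.000 47.000 -99.000
37.500 20.500 76.500
37.500 20.500 76.500
3.000 16.500 12.000

step 0: Δleader=(17.000, 1.000, -5.000°), engaged; cmd=(33.500, 3.500, -20.500°) → follower=(40.500, 7.500, -110.500°)
step 1: Δleader=(-24.000, 4.000, 16.000°), disengaged; cmd=(0,0,0) → follower holds at (40.500, 7.500, -110.500°)
step 2: Δleader=(12.000, 10.000, -10.000°), disengaged; cmd=(0,0,0) → follower holds at (40.500, 7.500, -110.500°)
step 3: Δleader=(-25.000, 0.000, -34.000°), disengaged; cmd=(0,0,0) → follower holds at (40.500, 7.500, -110.500°)
step 4: Δleader=(11.000, 25.000, 3.000°), engaged; cmd=(21.500, 39.500, 11.500°) → follower=(62.000, 47.000, -99.000°)
step 5: Δleader=(-12.000, -19.000, 44.000°), engaged; cmd=(-24.500, -26.500, 175.500°) → follower=(37.500, 20.500, 76.500°)
step 6: Δleader=(-2.000, 11.000, -2.000°), disengaged; cmd=(0,0,0) → follower holds at (37.500, 20.500, 76.500°)
step 7: Δleader=(-17.000, -4.000, -16.000°), engaged; cmd=(-34.500, -4.000, -64.500°) → follower=(3.000, 16.500, 12.000°)


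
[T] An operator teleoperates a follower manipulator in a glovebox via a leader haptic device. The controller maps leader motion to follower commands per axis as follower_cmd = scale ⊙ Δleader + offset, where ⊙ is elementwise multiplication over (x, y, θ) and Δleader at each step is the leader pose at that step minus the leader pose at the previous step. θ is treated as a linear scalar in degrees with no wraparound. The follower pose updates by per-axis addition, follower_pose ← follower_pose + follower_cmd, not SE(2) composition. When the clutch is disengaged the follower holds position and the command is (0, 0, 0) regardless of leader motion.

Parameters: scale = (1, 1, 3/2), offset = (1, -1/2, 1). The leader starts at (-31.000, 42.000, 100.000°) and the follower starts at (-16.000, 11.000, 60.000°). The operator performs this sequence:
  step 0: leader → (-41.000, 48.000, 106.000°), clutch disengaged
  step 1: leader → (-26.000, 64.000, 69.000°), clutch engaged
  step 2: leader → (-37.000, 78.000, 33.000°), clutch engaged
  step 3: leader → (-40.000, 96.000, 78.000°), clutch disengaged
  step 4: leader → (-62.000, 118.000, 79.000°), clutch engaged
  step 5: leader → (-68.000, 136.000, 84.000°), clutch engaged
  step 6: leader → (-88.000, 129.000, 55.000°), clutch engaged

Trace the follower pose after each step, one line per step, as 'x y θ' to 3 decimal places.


-16.000 11.000 60.000
0.000 26.500 5.500
-10.000 40.000 -47.500
-10.000 40.000 -47.500
-31.000 61.500 -45.000
-36.000 79.000 -36.500
-55.000 71.500 -79.000

step 0: Δleader=(-10.000, 6.000, 6.000°), disengaged; cmd=(0,0,0) → follower holds at (-16.000, 11.000, 60.000°)
step 1: Δleader=(15.000, 16.000, -37.000°), engaged; cmd=(16.000, 15.500, -54.500°) → follower=(0.000, 26.500, 5.500°)
step 2: Δleader=(-11.000, 14.000, -36.000°), engaged; cmd=(-10.000, 13.500, -53.000°) → follower=(-10.000, 40.000, -47.500°)
step 3: Δleader=(-3.000, 18.000, 45.000°), disengaged; cmd=(0,0,0) → follower holds at (-10.000, 40.000, -47.500°)
step 4: Δleader=(-22.000, 22.000, 1.000°), engaged; cmd=(-21.000, 21.500, 2.500°) → follower=(-31.000, 61.500, -45.000°)
step 5: Δleader=(-6.000, 18.000, 5.000°), engaged; cmd=(-5.000, 17.500, 8.500°) → follower=(-36.000, 79.000, -36.500°)
step 6: Δleader=(-20.000, -7.000, -29.000°), engaged; cmd=(-19.000, -7.500, -42.500°) → follower=(-55.000, 71.500, -79.000°)


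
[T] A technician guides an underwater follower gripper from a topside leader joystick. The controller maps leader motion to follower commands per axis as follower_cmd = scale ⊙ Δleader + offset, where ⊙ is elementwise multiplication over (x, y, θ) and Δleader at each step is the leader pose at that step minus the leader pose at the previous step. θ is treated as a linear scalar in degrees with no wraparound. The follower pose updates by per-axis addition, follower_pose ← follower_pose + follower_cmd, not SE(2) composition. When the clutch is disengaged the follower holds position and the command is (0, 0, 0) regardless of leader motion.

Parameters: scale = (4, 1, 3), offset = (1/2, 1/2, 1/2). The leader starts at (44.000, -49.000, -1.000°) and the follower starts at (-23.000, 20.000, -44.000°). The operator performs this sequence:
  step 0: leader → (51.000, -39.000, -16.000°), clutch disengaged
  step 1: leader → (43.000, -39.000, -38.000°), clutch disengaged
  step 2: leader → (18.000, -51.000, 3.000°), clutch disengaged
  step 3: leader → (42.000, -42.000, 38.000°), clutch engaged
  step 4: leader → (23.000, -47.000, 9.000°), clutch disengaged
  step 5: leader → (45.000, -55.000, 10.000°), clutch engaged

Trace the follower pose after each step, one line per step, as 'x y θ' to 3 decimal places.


-23.000 20.000 -44.000
-23.000 20.000 -44.000
-23.000 20.000 -44.000
73.500 29.500 61.500
73.500 29.500 61.500
162.000 22.000 65.000

step 0: Δleader=(7.000, 10.000, -15.000°), disengaged; cmd=(0,0,0) → follower holds at (-23.000, 20.000, -44.000°)
step 1: Δleader=(-8.000, 0.000, -22.000°), disengaged; cmd=(0,0,0) → follower holds at (-23.000, 20.000, -44.000°)
step 2: Δleader=(-25.000, -12.000, 41.000°), disengaged; cmd=(0,0,0) → follower holds at (-23.000, 20.000, -44.000°)
step 3: Δleader=(24.000, 9.000, 35.000°), engaged; cmd=(96.500, 9.500, 105.500°) → follower=(73.500, 29.500, 61.500°)
step 4: Δleader=(-19.000, -5.000, -29.000°), disengaged; cmd=(0,0,0) → follower holds at (73.500, 29.500, 61.500°)
step 5: Δleader=(22.000, -8.000, 1.000°), engaged; cmd=(88.500, -7.500, 3.500°) → follower=(162.000, 22.000, 65.000°)


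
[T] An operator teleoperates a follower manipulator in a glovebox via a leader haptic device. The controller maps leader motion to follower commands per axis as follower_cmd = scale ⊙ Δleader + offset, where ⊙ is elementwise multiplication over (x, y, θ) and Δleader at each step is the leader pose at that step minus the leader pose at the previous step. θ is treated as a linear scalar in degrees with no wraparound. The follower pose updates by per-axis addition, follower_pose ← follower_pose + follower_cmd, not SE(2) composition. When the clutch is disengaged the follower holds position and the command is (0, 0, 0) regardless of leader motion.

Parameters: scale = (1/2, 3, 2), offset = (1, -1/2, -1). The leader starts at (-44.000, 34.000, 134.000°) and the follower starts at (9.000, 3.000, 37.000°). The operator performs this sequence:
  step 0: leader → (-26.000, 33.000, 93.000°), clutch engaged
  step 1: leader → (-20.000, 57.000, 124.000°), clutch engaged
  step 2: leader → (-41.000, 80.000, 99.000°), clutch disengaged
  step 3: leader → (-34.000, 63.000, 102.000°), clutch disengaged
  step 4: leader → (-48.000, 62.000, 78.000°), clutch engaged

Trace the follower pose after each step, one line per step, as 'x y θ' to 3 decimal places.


19.000 -0.500 -46.000
23.000 71.000 15.000
23.000 71.000 15.000
23.000 71.000 15.000
17.000 67.500 -34.000

step 0: Δleader=(18.000, -1.000, -41.000°), engaged; cmd=(10.000, -3.500, -83.000°) → follower=(19.000, -0.500, -46.000°)
step 1: Δleader=(6.000, 24.000, 31.000°), engaged; cmd=(4.000, 71.500, 61.000°) → follower=(23.000, 71.000, 15.000°)
step 2: Δleader=(-21.000, 23.000, -25.000°), disengaged; cmd=(0,0,0) → follower holds at (23.000, 71.000, 15.000°)
step 3: Δleader=(7.000, -17.000, 3.000°), disengaged; cmd=(0,0,0) → follower holds at (23.000, 71.000, 15.000°)
step 4: Δleader=(-14.000, -1.000, -24.000°), engaged; cmd=(-6.000, -3.500, -49.000°) → follower=(17.000, 67.500, -34.000°)


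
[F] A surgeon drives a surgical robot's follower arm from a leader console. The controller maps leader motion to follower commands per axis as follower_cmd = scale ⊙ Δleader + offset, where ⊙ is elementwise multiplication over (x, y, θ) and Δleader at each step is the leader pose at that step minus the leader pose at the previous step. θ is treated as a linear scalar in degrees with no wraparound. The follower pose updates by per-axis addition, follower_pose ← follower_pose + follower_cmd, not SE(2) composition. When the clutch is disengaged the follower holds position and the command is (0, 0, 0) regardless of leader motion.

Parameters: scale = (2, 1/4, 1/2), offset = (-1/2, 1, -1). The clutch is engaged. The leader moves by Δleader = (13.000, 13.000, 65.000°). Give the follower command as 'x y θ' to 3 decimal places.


axis x: 2·13.000 + -1/2 = 25.500
axis y: 1/4·13.000 + 1 = 4.250
axis θ: 1/2·65.000 + -1 = 31.500

25.500 4.250 31.500


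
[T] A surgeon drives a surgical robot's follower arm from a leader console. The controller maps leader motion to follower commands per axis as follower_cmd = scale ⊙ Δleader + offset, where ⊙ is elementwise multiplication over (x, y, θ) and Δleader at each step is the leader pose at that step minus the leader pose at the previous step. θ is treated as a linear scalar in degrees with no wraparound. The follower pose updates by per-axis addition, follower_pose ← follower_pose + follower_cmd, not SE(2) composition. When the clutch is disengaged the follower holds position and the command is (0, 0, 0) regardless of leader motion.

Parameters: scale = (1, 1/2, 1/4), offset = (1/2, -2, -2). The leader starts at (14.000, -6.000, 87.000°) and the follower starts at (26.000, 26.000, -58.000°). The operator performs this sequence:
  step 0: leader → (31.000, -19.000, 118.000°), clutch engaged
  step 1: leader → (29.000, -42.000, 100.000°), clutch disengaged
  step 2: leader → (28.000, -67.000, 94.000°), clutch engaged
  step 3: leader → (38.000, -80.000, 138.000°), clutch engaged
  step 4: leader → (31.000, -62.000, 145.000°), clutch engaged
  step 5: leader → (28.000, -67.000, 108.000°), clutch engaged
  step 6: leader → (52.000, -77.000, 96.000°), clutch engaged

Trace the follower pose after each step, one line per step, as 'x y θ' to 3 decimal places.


step 0: Δleader=(17.000, -13.000, 31.000°), engaged; cmd=(17.500, -8.500, 5.750°) → follower=(43.500, 17.500, -52.250°)
step 1: Δleader=(-2.000, -23.000, -18.000°), disengaged; cmd=(0,0,0) → follower holds at (43.500, 17.500, -52.250°)
step 2: Δleader=(-1.000, -25.000, -6.000°), engaged; cmd=(-0.500, -14.500, -3.500°) → follower=(43.000, 3.000, -55.750°)
step 3: Δleader=(10.000, -13.000, 44.000°), engaged; cmd=(10.500, -8.500, 9.000°) → follower=(53.500, -5.500, -46.750°)
step 4: Δleader=(-7.000, 18.000, 7.000°), engaged; cmd=(-6.500, 7.000, -0.250°) → follower=(47.000, 1.500, -47.000°)
step 5: Δleader=(-3.000, -5.000, -37.000°), engaged; cmd=(-2.500, -4.500, -11.250°) → follower=(44.500, -3.000, -58.250°)
step 6: Δleader=(24.000, -10.000, -12.000°), engaged; cmd=(24.500, -7.000, -5.000°) → follower=(69.000, -10.000, -63.250°)

43.500 17.500 -52.250
43.500 17.500 -52.250
43.000 3.000 -55.750
53.500 -5.500 -46.750
47.000 1.500 -47.000
44.500 -3.000 -58.250
69.000 -10.000 -63.250


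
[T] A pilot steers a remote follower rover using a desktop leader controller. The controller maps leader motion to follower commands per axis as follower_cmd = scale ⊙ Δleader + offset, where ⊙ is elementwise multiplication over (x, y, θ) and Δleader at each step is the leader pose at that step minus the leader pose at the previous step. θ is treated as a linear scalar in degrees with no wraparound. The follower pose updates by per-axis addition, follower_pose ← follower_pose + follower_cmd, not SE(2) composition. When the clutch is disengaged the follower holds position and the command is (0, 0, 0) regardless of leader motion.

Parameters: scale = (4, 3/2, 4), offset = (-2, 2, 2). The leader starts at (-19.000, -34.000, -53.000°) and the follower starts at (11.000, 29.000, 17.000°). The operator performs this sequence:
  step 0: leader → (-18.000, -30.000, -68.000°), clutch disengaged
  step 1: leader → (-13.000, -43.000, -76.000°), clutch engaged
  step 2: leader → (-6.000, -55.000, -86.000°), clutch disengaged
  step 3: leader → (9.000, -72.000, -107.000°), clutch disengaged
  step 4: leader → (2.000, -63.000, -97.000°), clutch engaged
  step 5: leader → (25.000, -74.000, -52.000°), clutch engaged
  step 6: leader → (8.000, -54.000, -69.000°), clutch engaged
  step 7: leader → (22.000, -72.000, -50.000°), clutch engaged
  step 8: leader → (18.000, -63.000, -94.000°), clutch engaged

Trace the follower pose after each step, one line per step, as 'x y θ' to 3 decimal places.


11.000 29.000 17.000
29.000 11.500 -13.000
29.000 11.500 -13.000
29.000 11.500 -13.000
-1.000 27.000 29.000
89.000 12.500 211.000
19.000 44.500 145.000
73.000 19.500 223.000
55.000 35.000 49.000

step 0: Δleader=(1.000, 4.000, -15.000°), disengaged; cmd=(0,0,0) → follower holds at (11.000, 29.000, 17.000°)
step 1: Δleader=(5.000, -13.000, -8.000°), engaged; cmd=(18.000, -17.500, -30.000°) → follower=(29.000, 11.500, -13.000°)
step 2: Δleader=(7.000, -12.000, -10.000°), disengaged; cmd=(0,0,0) → follower holds at (29.000, 11.500, -13.000°)
step 3: Δleader=(15.000, -17.000, -21.000°), disengaged; cmd=(0,0,0) → follower holds at (29.000, 11.500, -13.000°)
step 4: Δleader=(-7.000, 9.000, 10.000°), engaged; cmd=(-30.000, 15.500, 42.000°) → follower=(-1.000, 27.000, 29.000°)
step 5: Δleader=(23.000, -11.000, 45.000°), engaged; cmd=(90.000, -14.500, 182.000°) → follower=(89.000, 12.500, 211.000°)
step 6: Δleader=(-17.000, 20.000, -17.000°), engaged; cmd=(-70.000, 32.000, -66.000°) → follower=(19.000, 44.500, 145.000°)
step 7: Δleader=(14.000, -18.000, 19.000°), engaged; cmd=(54.000, -25.000, 78.000°) → follower=(73.000, 19.500, 223.000°)
step 8: Δleader=(-4.000, 9.000, -44.000°), engaged; cmd=(-18.000, 15.500, -174.000°) → follower=(55.000, 35.000, 49.000°)


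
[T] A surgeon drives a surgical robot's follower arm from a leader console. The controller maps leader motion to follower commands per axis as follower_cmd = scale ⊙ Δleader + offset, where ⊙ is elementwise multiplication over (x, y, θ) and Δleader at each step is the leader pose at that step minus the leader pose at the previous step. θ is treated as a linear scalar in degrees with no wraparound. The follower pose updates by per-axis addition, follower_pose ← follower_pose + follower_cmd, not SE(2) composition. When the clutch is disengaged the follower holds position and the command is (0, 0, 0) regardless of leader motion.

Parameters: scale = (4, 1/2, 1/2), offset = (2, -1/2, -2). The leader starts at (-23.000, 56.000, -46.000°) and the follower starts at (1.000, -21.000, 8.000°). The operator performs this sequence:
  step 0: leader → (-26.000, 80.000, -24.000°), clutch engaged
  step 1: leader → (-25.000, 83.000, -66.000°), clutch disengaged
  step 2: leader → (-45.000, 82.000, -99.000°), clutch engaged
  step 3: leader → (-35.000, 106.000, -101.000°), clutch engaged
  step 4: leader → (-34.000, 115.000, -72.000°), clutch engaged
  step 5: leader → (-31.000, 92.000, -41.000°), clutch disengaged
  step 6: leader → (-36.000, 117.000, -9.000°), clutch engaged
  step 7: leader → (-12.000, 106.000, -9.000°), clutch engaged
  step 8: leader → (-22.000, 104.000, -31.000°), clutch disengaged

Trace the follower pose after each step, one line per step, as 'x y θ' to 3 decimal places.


-9.000 -9.500 17.000
-9.000 -9.500 17.000
-87.000 -10.500 -1.500
-45.000 1.000 -4.500
-39.000 5.000 8.000
-39.000 5.000 8.000
-57.000 17.000 22.000
41.000 11.000 20.000
41.000 11.000 20.000

step 0: Δleader=(-3.000, 24.000, 22.000°), engaged; cmd=(-10.000, 11.500, 9.000°) → follower=(-9.000, -9.500, 17.000°)
step 1: Δleader=(1.000, 3.000, -42.000°), disengaged; cmd=(0,0,0) → follower holds at (-9.000, -9.500, 17.000°)
step 2: Δleader=(-20.000, -1.000, -33.000°), engaged; cmd=(-78.000, -1.000, -18.500°) → follower=(-87.000, -10.500, -1.500°)
step 3: Δleader=(10.000, 24.000, -2.000°), engaged; cmd=(42.000, 11.500, -3.000°) → follower=(-45.000, 1.000, -4.500°)
step 4: Δleader=(1.000, 9.000, 29.000°), engaged; cmd=(6.000, 4.000, 12.500°) → follower=(-39.000, 5.000, 8.000°)
step 5: Δleader=(3.000, -23.000, 31.000°), disengaged; cmd=(0,0,0) → follower holds at (-39.000, 5.000, 8.000°)
step 6: Δleader=(-5.000, 25.000, 32.000°), engaged; cmd=(-18.000, 12.000, 14.000°) → follower=(-57.000, 17.000, 22.000°)
step 7: Δleader=(24.000, -11.000, 0.000°), engaged; cmd=(98.000, -6.000, -2.000°) → follower=(41.000, 11.000, 20.000°)
step 8: Δleader=(-10.000, -2.000, -22.000°), disengaged; cmd=(0,0,0) → follower holds at (41.000, 11.000, 20.000°)


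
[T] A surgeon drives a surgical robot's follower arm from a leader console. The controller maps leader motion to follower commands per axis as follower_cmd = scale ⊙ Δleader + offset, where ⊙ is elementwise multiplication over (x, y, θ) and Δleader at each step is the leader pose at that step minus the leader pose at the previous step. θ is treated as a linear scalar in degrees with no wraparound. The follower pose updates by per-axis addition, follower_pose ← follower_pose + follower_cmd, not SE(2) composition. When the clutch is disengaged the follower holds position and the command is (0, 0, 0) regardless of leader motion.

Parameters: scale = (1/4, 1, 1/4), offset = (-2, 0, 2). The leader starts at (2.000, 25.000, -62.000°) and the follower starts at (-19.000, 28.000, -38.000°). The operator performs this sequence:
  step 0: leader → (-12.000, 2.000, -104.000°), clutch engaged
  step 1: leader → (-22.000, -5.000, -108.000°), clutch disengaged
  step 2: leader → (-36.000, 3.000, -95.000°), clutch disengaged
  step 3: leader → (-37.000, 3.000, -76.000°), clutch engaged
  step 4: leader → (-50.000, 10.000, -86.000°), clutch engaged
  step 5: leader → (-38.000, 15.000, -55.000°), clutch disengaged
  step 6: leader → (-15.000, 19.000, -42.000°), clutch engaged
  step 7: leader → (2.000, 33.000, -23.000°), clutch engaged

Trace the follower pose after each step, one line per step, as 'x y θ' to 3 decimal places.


-24.500 5.000 -46.500
-24.500 5.000 -46.500
-24.500 5.000 -46.500
-26.750 5.000 -39.750
-32.000 12.000 -40.250
-32.000 12.000 -40.250
-28.250 16.000 -35.000
-26.000 30.000 -28.250

step 0: Δleader=(-14.000, -23.000, -42.000°), engaged; cmd=(-5.500, -23.000, -8.500°) → follower=(-24.500, 5.000, -46.500°)
step 1: Δleader=(-10.000, -7.000, -4.000°), disengaged; cmd=(0,0,0) → follower holds at (-24.500, 5.000, -46.500°)
step 2: Δleader=(-14.000, 8.000, 13.000°), disengaged; cmd=(0,0,0) → follower holds at (-24.500, 5.000, -46.500°)
step 3: Δleader=(-1.000, 0.000, 19.000°), engaged; cmd=(-2.250, 0.000, 6.750°) → follower=(-26.750, 5.000, -39.750°)
step 4: Δleader=(-13.000, 7.000, -10.000°), engaged; cmd=(-5.250, 7.000, -0.500°) → follower=(-32.000, 12.000, -40.250°)
step 5: Δleader=(12.000, 5.000, 31.000°), disengaged; cmd=(0,0,0) → follower holds at (-32.000, 12.000, -40.250°)
step 6: Δleader=(23.000, 4.000, 13.000°), engaged; cmd=(3.750, 4.000, 5.250°) → follower=(-28.250, 16.000, -35.000°)
step 7: Δleader=(17.000, 14.000, 19.000°), engaged; cmd=(2.250, 14.000, 6.750°) → follower=(-26.000, 30.000, -28.250°)


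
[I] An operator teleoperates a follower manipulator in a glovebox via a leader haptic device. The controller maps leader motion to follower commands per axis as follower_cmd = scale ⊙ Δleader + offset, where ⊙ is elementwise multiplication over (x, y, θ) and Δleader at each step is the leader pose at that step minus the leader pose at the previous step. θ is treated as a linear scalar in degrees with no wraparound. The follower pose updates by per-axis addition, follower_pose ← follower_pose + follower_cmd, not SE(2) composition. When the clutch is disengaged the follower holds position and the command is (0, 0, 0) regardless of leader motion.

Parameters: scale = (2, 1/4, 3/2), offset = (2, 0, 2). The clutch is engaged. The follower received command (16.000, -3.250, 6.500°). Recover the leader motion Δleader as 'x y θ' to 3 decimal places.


axis x: (16.000 − 2) / (2) = 7.000
axis y: (-3.250 − 0) / (1/4) = -13.000
axis θ: (6.500 − 2) / (3/2) = 3.000

7.000 -13.000 3.000


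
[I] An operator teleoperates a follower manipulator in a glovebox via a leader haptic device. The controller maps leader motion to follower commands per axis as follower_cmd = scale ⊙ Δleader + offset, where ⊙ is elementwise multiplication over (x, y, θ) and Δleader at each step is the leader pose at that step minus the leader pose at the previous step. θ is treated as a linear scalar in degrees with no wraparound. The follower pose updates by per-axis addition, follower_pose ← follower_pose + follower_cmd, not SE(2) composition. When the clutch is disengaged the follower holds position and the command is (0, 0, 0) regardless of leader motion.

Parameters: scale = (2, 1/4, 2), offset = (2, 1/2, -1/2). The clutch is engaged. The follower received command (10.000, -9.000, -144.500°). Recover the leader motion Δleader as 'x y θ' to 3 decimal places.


4.000 -38.000 -72.000

axis x: (10.000 − 2) / (2) = 4.000
axis y: (-9.000 − 1/2) / (1/4) = -38.000
axis θ: (-144.500 − -1/2) / (2) = -72.000


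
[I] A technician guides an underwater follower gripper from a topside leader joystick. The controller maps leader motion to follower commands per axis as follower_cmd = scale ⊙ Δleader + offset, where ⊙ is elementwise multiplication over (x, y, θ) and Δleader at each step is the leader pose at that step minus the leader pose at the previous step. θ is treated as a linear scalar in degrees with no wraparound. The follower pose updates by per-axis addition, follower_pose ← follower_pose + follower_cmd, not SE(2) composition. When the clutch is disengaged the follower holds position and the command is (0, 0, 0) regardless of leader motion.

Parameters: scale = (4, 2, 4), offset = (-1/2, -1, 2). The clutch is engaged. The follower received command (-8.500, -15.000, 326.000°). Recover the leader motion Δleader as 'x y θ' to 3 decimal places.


-2.000 -7.000 81.000

axis x: (-8.500 − -1/2) / (4) = -2.000
axis y: (-15.000 − -1) / (2) = -7.000
axis θ: (326.000 − 2) / (4) = 81.000


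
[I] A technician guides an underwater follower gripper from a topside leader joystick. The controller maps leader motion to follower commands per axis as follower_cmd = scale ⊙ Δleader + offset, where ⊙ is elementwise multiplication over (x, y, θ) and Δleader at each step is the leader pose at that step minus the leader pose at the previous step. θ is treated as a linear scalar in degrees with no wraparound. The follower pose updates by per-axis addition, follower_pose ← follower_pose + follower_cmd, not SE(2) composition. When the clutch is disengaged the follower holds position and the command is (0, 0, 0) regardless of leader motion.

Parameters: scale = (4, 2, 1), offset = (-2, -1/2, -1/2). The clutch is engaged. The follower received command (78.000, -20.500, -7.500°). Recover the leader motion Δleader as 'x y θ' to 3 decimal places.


20.000 -10.000 -7.000

axis x: (78.000 − -2) / (4) = 20.000
axis y: (-20.500 − -1/2) / (2) = -10.000
axis θ: (-7.500 − -1/2) / (1) = -7.000


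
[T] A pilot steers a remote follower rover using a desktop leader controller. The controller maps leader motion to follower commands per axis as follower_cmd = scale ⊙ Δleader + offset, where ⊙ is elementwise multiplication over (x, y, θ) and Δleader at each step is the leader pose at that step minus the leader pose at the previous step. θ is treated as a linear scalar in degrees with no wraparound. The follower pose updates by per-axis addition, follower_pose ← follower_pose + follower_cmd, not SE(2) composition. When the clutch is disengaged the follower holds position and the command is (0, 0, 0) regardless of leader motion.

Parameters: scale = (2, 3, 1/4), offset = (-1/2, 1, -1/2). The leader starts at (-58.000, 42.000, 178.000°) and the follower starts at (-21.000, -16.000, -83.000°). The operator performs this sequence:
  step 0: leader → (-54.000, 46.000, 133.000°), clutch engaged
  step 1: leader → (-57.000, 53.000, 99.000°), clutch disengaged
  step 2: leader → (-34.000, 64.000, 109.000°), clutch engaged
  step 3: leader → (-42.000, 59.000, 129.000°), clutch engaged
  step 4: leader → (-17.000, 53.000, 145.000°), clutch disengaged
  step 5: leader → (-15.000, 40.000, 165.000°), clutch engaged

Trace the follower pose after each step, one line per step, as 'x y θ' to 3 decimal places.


-13.500 -3.000 -94.750
-13.500 -3.000 -94.750
32.000 31.000 -92.750
15.500 17.000 -88.250
15.500 17.000 -88.250
19.000 -21.000 -83.750

step 0: Δleader=(4.000, 4.000, -45.000°), engaged; cmd=(7.500, 13.000, -11.750°) → follower=(-13.500, -3.000, -94.750°)
step 1: Δleader=(-3.000, 7.000, -34.000°), disengaged; cmd=(0,0,0) → follower holds at (-13.500, -3.000, -94.750°)
step 2: Δleader=(23.000, 11.000, 10.000°), engaged; cmd=(45.500, 34.000, 2.000°) → follower=(32.000, 31.000, -92.750°)
step 3: Δleader=(-8.000, -5.000, 20.000°), engaged; cmd=(-16.500, -14.000, 4.500°) → follower=(15.500, 17.000, -88.250°)
step 4: Δleader=(25.000, -6.000, 16.000°), disengaged; cmd=(0,0,0) → follower holds at (15.500, 17.000, -88.250°)
step 5: Δleader=(2.000, -13.000, 20.000°), engaged; cmd=(3.500, -38.000, 4.500°) → follower=(19.000, -21.000, -83.750°)


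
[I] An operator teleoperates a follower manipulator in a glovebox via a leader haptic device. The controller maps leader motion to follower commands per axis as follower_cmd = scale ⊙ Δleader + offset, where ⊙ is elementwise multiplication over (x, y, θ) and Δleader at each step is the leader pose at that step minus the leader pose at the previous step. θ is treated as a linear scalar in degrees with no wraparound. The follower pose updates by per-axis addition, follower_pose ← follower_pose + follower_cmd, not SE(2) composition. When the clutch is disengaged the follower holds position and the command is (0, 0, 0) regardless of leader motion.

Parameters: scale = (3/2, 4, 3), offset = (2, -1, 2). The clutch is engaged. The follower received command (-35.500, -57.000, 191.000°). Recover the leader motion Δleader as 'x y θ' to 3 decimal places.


axis x: (-35.500 − 2) / (3/2) = -25.000
axis y: (-57.000 − -1) / (4) = -14.000
axis θ: (191.000 − 2) / (3) = 63.000

-25.000 -14.000 63.000


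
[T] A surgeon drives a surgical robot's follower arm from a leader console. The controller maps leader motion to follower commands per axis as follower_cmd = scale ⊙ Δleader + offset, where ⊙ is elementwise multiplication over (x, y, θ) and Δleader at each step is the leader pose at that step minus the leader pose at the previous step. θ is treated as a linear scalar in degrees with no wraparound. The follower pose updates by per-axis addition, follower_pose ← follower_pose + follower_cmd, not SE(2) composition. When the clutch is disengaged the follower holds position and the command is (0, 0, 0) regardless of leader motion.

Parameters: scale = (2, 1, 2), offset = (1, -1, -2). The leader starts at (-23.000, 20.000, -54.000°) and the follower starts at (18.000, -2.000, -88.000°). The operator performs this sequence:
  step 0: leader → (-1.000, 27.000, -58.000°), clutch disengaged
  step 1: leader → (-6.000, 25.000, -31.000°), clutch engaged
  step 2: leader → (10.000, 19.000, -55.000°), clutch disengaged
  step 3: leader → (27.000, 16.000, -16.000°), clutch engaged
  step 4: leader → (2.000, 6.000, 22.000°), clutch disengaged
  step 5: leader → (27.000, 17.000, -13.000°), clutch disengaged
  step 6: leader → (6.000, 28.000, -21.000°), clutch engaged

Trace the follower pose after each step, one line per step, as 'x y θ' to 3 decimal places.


step 0: Δleader=(22.000, 7.000, -4.000°), disengaged; cmd=(0,0,0) → follower holds at (18.000, -2.000, -88.000°)
step 1: Δleader=(-5.000, -2.000, 27.000°), engaged; cmd=(-9.000, -3.000, 52.000°) → follower=(9.000, -5.000, -36.000°)
step 2: Δleader=(16.000, -6.000, -24.000°), disengaged; cmd=(0,0,0) → follower holds at (9.000, -5.000, -36.000°)
step 3: Δleader=(17.000, -3.000, 39.000°), engaged; cmd=(35.000, -4.000, 76.000°) → follower=(44.000, -9.000, 40.000°)
step 4: Δleader=(-25.000, -10.000, 38.000°), disengaged; cmd=(0,0,0) → follower holds at (44.000, -9.000, 40.000°)
step 5: Δleader=(25.000, 11.000, -35.000°), disengaged; cmd=(0,0,0) → follower holds at (44.000, -9.000, 40.000°)
step 6: Δleader=(-21.000, 11.000, -8.000°), engaged; cmd=(-41.000, 10.000, -18.000°) → follower=(3.000, 1.000, 22.000°)

18.000 -2.000 -88.000
9.000 -5.000 -36.000
9.000 -5.000 -36.000
44.000 -9.000 40.000
44.000 -9.000 40.000
44.000 -9.000 40.000
3.000 1.000 22.000


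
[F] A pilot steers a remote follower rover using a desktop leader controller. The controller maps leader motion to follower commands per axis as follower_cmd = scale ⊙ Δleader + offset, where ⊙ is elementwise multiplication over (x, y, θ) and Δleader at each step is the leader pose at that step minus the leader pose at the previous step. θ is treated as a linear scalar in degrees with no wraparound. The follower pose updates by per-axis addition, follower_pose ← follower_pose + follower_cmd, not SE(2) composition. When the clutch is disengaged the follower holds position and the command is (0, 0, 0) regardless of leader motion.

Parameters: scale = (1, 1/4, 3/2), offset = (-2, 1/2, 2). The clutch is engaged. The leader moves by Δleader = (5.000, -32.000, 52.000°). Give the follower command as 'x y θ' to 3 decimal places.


3.000 -7.500 80.000

axis x: 1·5.000 + -2 = 3.000
axis y: 1/4·-32.000 + 1/2 = -7.500
axis θ: 3/2·52.000 + 2 = 80.000


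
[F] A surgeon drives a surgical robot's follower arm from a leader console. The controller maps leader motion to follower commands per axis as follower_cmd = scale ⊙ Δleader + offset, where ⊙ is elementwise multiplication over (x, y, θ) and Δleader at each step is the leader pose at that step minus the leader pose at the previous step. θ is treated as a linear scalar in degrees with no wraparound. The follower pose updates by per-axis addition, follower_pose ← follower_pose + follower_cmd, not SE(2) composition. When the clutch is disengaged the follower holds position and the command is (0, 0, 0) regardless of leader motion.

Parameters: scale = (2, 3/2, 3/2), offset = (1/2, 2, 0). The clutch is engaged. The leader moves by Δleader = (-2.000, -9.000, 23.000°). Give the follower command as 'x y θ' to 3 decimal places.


-3.500 -11.500 34.500

axis x: 2·-2.000 + 1/2 = -3.500
axis y: 3/2·-9.000 + 2 = -11.500
axis θ: 3/2·23.000 + 0 = 34.500
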